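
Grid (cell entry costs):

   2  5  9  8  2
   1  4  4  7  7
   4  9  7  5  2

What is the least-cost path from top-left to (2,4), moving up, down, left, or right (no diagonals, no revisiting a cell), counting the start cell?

25

Cheapest: r0c0→r1c0→r1c1→r1c2→r1c3→r2c3→r2c4
  2 + 1 + 4 + 4 + 7 + 5 + 2 = 25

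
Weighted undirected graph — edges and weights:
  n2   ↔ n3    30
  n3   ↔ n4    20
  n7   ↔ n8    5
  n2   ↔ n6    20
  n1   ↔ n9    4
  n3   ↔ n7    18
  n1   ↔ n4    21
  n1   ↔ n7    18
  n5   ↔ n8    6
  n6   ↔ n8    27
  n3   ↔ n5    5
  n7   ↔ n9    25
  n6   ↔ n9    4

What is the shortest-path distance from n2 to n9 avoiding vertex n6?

A few of the n2→n9 routes:
n2 → n3 → n5 → n8 → n7 → n9: 30 + 5 + 6 + 5 + 25 = 71
n2 → n3 → n7 → n9: 30 + 18 + 25 = 73
n2 → n3 → n7 → n1 → n9: 30 + 18 + 18 + 4 = 70
n2 → n3 → n5 → n8 → n7 → n1 → n9: 30 + 5 + 6 + 5 + 18 + 4 = 68
Shortest: 68.

68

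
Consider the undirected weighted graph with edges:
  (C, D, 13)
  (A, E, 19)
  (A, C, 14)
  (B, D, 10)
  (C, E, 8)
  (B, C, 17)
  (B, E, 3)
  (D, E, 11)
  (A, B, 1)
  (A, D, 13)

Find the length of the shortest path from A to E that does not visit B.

Paths from A to E avoiding B:
A → E: 19
A → D → C → E: 13 + 13 + 8 = 34
A → C → D → E: 14 + 13 + 11 = 38
A → D → E: 13 + 11 = 24
A → C → E: 14 + 8 = 22
The minimum is 19.

19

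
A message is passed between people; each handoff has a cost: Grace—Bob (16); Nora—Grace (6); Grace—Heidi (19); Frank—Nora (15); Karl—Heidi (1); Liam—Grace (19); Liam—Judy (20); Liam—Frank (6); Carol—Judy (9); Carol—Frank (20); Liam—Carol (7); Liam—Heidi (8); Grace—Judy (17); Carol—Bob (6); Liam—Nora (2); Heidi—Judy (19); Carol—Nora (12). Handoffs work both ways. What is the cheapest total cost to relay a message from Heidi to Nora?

10

Comparing a few candidate routes:
Heidi-Liam-Grace-Nora: 8 + 19 + 6 = 33
Heidi-Liam-Nora: 8 + 2 = 10
Heidi-Liam-Frank-Nora: 8 + 6 + 15 = 29
Heidi-Grace-Nora: 19 + 6 = 25
Heidi-Liam-Carol-Nora: 8 + 7 + 12 = 27
Shortest: 10.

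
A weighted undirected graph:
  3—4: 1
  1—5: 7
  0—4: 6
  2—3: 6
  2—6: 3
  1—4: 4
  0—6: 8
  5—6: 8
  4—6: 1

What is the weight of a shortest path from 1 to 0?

10

Comparing a few candidate routes:
1→4→3→2→6→0: 4 + 1 + 6 + 3 + 8 = 22
1→4→0: 4 + 6 = 10
1→5→6→0: 7 + 8 + 8 = 23
1→4→6→0: 4 + 1 + 8 = 13
1→5→6→4→0: 7 + 8 + 1 + 6 = 22
The minimum is 10.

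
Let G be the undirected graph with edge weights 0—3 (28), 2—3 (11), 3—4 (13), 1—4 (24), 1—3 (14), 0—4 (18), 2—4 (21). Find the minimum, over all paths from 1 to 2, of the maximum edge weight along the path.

Comparing a few candidate routes:
1 -> 3 -> 2: max(14, 11) = 14
1 -> 4 -> 3 -> 2: max(24, 13, 11) = 24
1 -> 3 -> 4 -> 2: max(14, 13, 21) = 21
The minimum achievable maximum is 14.

14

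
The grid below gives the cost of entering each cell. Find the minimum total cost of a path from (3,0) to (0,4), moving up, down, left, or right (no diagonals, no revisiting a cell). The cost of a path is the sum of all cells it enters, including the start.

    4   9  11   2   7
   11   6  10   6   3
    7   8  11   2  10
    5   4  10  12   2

Cheapest: r3c0 → r3c1 → r2c1 → r2c2 → r2c3 → r1c3 → r0c3 → r0c4
  5 + 4 + 8 + 11 + 2 + 6 + 2 + 7 = 45

45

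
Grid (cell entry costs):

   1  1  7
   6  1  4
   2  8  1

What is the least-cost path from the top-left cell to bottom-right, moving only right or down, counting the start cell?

Cheapest: r0c0→r0c1→r1c1→r1c2→r2c2
  1 + 1 + 1 + 4 + 1 = 8
For comparison, the top-then-right route costs 14.

8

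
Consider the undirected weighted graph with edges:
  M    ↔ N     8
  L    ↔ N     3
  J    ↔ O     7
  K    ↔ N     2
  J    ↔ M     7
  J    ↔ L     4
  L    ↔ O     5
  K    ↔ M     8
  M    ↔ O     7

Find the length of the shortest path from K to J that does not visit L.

A few of the K→J routes:
K-M-J: 8 + 7 = 15
K-N-M-J: 2 + 8 + 7 = 17
K-M-O-J: 8 + 7 + 7 = 22
The minimum is 15.

15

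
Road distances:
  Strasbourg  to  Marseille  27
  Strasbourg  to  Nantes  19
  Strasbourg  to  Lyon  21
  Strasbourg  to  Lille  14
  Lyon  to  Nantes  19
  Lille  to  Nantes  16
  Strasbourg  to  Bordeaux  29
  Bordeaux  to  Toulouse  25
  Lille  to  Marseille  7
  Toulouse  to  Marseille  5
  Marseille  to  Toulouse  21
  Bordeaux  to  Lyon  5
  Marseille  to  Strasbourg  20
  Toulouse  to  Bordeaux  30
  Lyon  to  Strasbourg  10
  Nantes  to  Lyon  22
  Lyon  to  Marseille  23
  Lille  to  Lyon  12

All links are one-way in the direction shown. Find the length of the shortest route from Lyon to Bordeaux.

39

Checking several routes:
Lyon-Strasbourg-Bordeaux: 10 + 29 = 39
Lyon-Strasbourg-Lille-Marseille-Toulouse-Bordeaux: 10 + 14 + 7 + 21 + 30 = 82
Lyon-Marseille-Strasbourg-Bordeaux: 23 + 20 + 29 = 72
Lyon-Marseille-Toulouse-Bordeaux: 23 + 21 + 30 = 74
Shortest: 39.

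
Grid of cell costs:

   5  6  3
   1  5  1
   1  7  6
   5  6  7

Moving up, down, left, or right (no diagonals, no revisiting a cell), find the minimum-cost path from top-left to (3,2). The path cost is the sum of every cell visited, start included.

Best path: r0c0 -> r1c0 -> r1c1 -> r1c2 -> r2c2 -> r3c2
Cost: 5 + 1 + 5 + 1 + 6 + 7 = 25

25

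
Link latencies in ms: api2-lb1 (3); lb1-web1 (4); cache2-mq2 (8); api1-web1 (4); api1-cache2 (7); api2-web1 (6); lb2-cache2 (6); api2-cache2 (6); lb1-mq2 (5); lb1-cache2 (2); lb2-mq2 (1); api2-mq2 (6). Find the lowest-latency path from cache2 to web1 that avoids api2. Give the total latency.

Routes from cache2 to web1 avoiding api2:
cache2 → lb2 → mq2 → lb1 → web1: 6 + 1 + 5 + 4 = 16
cache2 → api1 → web1: 7 + 4 = 11
cache2 → lb1 → web1: 2 + 4 = 6
cache2 → mq2 → lb1 → web1: 8 + 5 + 4 = 17
Best route has total 6 ms.

6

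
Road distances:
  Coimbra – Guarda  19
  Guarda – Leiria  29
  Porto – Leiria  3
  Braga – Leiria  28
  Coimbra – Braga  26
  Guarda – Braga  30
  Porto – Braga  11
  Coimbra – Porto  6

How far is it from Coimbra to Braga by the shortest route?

A few of the Coimbra→Braga routes:
Coimbra - Braga: 26
Coimbra - Porto - Braga: 6 + 11 = 17
Coimbra - Porto - Leiria - Guarda - Braga: 6 + 3 + 29 + 30 = 68
Coimbra - Porto - Leiria - Braga: 6 + 3 + 28 = 37
Coimbra - Guarda - Leiria - Porto - Braga: 19 + 29 + 3 + 11 = 62
Coimbra - Guarda - Braga: 19 + 30 = 49
Best route has total 17.

17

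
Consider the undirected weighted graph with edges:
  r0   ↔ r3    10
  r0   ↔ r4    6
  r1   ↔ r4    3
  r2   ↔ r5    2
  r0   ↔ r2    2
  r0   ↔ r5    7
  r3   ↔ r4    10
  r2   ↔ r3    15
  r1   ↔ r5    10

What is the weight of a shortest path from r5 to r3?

Some routes from r5 to r3:
r5 - r1 - r4 - r3: 10 + 3 + 10 = 23
r5 - r2 - r0 - r4 - r3: 2 + 2 + 6 + 10 = 20
r5 - r2 - r0 - r3: 2 + 2 + 10 = 14
r5 - r0 - r4 - r3: 7 + 6 + 10 = 23
r5 - r0 - r3: 7 + 10 = 17
r5 - r2 - r3: 2 + 15 = 17
The minimum is 14.

14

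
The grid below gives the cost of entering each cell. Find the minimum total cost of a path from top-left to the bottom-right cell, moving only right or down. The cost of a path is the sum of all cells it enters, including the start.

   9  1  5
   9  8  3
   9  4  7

25

Take r0c0 -> r0c1 -> r0c2 -> r1c2 -> r2c2 for a total of 9 + 1 + 5 + 3 + 7 = 25.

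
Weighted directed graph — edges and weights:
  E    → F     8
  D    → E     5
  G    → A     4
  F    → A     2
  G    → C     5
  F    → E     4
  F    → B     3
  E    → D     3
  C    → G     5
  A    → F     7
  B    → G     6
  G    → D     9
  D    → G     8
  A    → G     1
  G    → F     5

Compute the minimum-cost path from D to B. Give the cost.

Paths from D to B:
D - G - F - B: 8 + 5 + 3 = 16
D - E - F - B: 5 + 8 + 3 = 16
D - G - A - F - B: 8 + 4 + 7 + 3 = 22
Shortest: 16.

16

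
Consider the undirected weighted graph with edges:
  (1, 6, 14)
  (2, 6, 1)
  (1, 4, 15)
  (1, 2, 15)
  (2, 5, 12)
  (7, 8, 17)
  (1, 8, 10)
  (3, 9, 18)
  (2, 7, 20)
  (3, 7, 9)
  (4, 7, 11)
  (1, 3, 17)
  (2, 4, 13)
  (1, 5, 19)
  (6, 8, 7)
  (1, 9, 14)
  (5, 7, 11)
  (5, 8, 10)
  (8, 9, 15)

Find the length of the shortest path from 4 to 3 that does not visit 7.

Comparing a few candidate routes:
4 → 1 → 3: 15 + 17 = 32
4 → 2 → 1 → 3: 13 + 15 + 17 = 45
4 → 2 → 6 → 8 → 1 → 3: 13 + 1 + 7 + 10 + 17 = 48
4 → 1 → 9 → 3: 15 + 14 + 18 = 47
4 → 2 → 6 → 1 → 3: 13 + 1 + 14 + 17 = 45
Best route has total 32.

32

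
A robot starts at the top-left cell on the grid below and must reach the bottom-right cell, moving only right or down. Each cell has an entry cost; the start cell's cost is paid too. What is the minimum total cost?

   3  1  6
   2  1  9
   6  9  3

17

One optimal route is [0,0]→[0,1]→[1,1]→[1,2]→[2,2].
Its cost is 3 + 1 + 1 + 9 + 3 = 17.
(Top row then right column would cost 22.)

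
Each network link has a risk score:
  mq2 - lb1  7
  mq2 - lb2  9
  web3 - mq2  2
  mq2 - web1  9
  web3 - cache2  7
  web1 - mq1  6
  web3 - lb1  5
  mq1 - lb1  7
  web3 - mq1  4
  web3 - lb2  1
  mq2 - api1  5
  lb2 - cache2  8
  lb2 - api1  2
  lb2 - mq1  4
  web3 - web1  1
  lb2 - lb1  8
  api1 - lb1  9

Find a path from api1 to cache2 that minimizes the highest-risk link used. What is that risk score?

7

Some routes from api1 to cache2:
api1→mq2→lb1→mq1→lb2→web3→cache2: max(5, 7, 7, 4, 1, 7) = 7
api1→mq2→lb1→mq1→web3→cache2: max(5, 7, 7, 4, 7) = 7
api1→mq2→lb1→mq1→web1→web3→cache2: max(5, 7, 7, 6, 1, 7) = 7
Smallest bottleneck: 7.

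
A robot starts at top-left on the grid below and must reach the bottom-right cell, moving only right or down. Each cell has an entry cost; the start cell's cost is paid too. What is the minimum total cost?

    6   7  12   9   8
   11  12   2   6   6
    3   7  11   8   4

43

One optimal route is r0c0 r0c1 r0c2 r1c2 r1c3 r1c4 r2c4.
Its cost is 6 + 7 + 12 + 2 + 6 + 6 + 4 = 43.
(Top row then right column would cost 52.)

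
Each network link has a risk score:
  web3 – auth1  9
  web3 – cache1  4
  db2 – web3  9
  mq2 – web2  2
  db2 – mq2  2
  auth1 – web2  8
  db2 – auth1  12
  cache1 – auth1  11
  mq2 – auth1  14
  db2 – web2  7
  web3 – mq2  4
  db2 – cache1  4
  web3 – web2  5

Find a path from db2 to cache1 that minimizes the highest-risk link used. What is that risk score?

Checking several routes:
db2-cache1: max(4) = 4
db2-mq2-web2-web3-cache1: max(2, 2, 5, 4) = 5
db2-mq2-web3-cache1: max(2, 4, 4) = 4
Smallest bottleneck: 4.

4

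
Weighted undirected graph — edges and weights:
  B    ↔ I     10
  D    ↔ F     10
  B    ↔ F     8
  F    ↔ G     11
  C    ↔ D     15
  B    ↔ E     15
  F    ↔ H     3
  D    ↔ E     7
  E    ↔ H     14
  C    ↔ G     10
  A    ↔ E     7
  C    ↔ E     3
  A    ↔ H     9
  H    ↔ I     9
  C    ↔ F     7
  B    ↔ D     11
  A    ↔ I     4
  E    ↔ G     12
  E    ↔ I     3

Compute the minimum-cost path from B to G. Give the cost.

Comparing a few candidate routes:
B-I-E-G: 10 + 3 + 12 = 25
B-E-G: 15 + 12 = 27
B-I-E-C-G: 10 + 3 + 3 + 10 = 26
B-F-C-G: 8 + 7 + 10 = 25
B-F-G: 8 + 11 = 19
The minimum is 19.

19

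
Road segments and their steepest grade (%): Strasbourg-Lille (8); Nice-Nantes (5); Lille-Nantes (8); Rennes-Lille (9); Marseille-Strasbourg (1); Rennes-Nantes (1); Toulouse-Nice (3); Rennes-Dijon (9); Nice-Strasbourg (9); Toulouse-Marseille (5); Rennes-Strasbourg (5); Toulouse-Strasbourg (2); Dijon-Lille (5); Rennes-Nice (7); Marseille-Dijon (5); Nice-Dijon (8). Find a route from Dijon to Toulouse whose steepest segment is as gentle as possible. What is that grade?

Some routes from Dijon to Toulouse:
Dijon-Marseille-Strasbourg-Toulouse: max(5, 1, 2) = 5
Dijon-Marseille-Toulouse: max(5, 5) = 5
Dijon-Marseille-Strasbourg-Rennes-Nantes-Nice-Toulouse: max(5, 1, 5, 1, 5, 3) = 5
Dijon-Marseille-Strasbourg-Rennes-Nice-Toulouse: max(5, 1, 5, 7, 3) = 7
Best route has worst link 5%.

5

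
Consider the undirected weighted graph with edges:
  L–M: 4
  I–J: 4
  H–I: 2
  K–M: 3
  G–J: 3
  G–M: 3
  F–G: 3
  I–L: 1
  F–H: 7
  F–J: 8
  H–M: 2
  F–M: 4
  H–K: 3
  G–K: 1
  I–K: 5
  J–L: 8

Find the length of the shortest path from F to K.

4

Checking several routes:
F-M-H-K: 4 + 2 + 3 = 9
F-G-M-K: 3 + 3 + 3 = 9
F-G-K: 3 + 1 = 4
F-H-K: 7 + 3 = 10
F-M-G-K: 4 + 3 + 1 = 8
F-M-K: 4 + 3 = 7
The minimum is 4.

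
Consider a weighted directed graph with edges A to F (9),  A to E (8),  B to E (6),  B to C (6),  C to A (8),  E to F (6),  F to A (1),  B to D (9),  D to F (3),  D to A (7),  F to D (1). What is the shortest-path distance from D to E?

Paths from D to E:
D-F-A-E: 3 + 1 + 8 = 12
D-A-E: 7 + 8 = 15
The minimum is 12.

12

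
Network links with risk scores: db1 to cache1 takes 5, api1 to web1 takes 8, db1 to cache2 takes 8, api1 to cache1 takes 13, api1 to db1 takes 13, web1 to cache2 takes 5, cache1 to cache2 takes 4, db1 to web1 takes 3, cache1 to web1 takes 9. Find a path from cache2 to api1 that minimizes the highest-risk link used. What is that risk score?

8

Checking several routes:
cache2-cache1-web1-api1: max(4, 9, 8) = 9
cache2-web1-api1: max(5, 8) = 8
cache2-db1-web1-api1: max(8, 3, 8) = 8
cache2-db1-cache1-web1-api1: max(8, 5, 9, 8) = 9
cache2-cache1-db1-web1-api1: max(4, 5, 3, 8) = 8
Smallest bottleneck: 8.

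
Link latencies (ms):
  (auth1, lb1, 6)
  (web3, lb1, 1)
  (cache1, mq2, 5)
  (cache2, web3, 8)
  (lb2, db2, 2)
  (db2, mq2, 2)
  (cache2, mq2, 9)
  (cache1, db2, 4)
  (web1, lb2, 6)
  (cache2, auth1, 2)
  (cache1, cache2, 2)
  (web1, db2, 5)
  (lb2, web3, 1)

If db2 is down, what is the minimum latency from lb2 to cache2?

Paths from lb2 to cache2 avoiding db2:
lb2 -> web3 -> cache2: 1 + 8 = 9
lb2 -> web3 -> lb1 -> auth1 -> cache2: 1 + 1 + 6 + 2 = 10
Best route has total 9 ms.

9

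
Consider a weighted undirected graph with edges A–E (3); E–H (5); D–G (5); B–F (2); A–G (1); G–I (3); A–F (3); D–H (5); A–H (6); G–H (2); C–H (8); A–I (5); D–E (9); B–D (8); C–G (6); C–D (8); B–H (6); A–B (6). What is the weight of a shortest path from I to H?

5

Checking several routes:
I-A-H: 5 + 6 = 11
I-A-G-H: 5 + 1 + 2 = 8
I-G-A-H: 3 + 1 + 6 = 10
I-G-H: 3 + 2 = 5
Best route has total 5.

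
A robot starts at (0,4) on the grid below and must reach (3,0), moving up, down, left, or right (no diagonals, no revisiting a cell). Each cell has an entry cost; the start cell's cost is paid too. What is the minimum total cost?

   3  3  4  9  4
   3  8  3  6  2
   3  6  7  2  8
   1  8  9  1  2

30

One optimal route is r0c4 -> r0c3 -> r0c2 -> r0c1 -> r0c0 -> r1c0 -> r2c0 -> r3c0.
Its cost is 4 + 9 + 4 + 3 + 3 + 3 + 3 + 1 = 30.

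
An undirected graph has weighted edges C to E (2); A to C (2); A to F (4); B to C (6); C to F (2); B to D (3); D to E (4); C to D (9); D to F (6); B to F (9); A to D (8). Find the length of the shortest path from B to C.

A few of the B→C routes:
B-C: 6
B-D-F-C: 3 + 6 + 2 = 11
B-D-E-C: 3 + 4 + 2 = 9
B-F-C: 9 + 2 = 11
Shortest: 6.

6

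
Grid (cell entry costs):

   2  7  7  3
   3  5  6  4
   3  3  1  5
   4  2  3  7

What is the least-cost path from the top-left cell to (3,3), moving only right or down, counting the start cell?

22

One optimal route is [0,0] [1,0] [2,0] [2,1] [2,2] [3,2] [3,3].
Its cost is 2 + 3 + 3 + 3 + 1 + 3 + 7 = 22.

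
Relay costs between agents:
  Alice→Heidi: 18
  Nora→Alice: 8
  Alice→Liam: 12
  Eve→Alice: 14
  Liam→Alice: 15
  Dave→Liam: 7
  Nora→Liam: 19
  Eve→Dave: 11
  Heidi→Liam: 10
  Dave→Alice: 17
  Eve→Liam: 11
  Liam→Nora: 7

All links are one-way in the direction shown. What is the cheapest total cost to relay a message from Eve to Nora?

18

Some routes from Eve to Nora:
Eve → Dave → Liam → Nora: 11 + 7 + 7 = 25
Eve → Dave → Alice → Liam → Nora: 11 + 17 + 12 + 7 = 47
Eve → Alice → Liam → Nora: 14 + 12 + 7 = 33
Eve → Alice → Heidi → Liam → Nora: 14 + 18 + 10 + 7 = 49
Eve → Liam → Nora: 11 + 7 = 18
Shortest: 18.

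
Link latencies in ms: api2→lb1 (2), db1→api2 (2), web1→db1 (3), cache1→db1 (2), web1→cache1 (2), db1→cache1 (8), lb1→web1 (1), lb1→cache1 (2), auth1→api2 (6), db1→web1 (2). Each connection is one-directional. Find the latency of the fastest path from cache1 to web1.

Paths from cache1 to web1:
cache1→db1→api2→lb1→web1: 2 + 2 + 2 + 1 = 7
cache1→db1→web1: 2 + 2 = 4
Shortest: 4 ms.

4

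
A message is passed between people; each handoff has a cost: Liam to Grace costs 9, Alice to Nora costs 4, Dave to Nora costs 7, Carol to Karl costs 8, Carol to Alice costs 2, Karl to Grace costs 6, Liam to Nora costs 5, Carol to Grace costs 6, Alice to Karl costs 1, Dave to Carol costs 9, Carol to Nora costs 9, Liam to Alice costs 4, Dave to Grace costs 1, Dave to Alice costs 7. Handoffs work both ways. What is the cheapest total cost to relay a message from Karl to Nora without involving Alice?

Comparing a few candidate routes:
Karl → Carol → Grace → Dave → Nora: 8 + 6 + 1 + 7 = 22
Karl → Grace → Dave → Nora: 6 + 1 + 7 = 14
Karl → Grace → Liam → Nora: 6 + 9 + 5 = 20
Karl → Carol → Dave → Nora: 8 + 9 + 7 = 24
Karl → Carol → Nora: 8 + 9 = 17
Karl → Grace → Carol → Nora: 6 + 6 + 9 = 21
Best route has total 14.

14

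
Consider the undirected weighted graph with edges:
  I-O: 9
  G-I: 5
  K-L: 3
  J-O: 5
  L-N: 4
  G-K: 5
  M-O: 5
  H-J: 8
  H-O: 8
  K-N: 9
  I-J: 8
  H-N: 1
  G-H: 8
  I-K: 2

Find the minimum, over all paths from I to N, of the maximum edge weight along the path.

Checking several routes:
I - K - L - N: max(2, 3, 4) = 4
I - J - O - H - N: max(8, 5, 8, 1) = 8
I - G - K - L - N: max(5, 5, 3, 4) = 5
I - J - O - H - G - K - L - N: max(8, 5, 8, 8, 5, 3, 4) = 8
I - K - G - H - N: max(2, 5, 8, 1) = 8
Best route has worst link 4.

4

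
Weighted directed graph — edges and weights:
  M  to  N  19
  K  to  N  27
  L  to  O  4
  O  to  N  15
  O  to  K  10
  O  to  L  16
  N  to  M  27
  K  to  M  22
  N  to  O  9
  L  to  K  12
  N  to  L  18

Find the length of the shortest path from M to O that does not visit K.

28

Candidate routes:
M → N → L → O: 19 + 18 + 4 = 41
M → N → O: 19 + 9 = 28
Shortest: 28.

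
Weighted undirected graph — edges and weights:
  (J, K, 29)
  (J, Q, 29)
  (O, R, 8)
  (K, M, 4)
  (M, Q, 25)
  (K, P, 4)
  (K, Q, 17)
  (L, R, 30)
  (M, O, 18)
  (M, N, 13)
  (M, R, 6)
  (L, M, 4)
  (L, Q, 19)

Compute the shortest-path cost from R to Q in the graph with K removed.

29

Comparing a few candidate routes:
R→M→L→Q: 6 + 4 + 19 = 29
R→O→M→L→Q: 8 + 18 + 4 + 19 = 49
R→L→Q: 30 + 19 = 49
R→M→Q: 6 + 25 = 31
Shortest: 29.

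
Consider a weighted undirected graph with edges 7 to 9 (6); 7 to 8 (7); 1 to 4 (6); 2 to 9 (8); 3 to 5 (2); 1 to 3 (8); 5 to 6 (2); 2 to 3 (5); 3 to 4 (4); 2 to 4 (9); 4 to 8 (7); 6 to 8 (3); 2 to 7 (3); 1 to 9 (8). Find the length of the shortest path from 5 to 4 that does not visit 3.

12

Comparing a few candidate routes:
5-6-8-4: 2 + 3 + 7 = 12
5-6-8-7-2-4: 2 + 3 + 7 + 3 + 9 = 24
5-6-8-7-9-1-4: 2 + 3 + 7 + 6 + 8 + 6 = 32
5-6-8-7-9-2-4: 2 + 3 + 7 + 6 + 8 + 9 = 35
The minimum is 12.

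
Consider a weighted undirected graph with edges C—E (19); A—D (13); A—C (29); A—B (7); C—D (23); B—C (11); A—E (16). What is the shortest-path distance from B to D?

20

Checking several routes:
B → A → D: 7 + 13 = 20
B → C → E → A → D: 11 + 19 + 16 + 13 = 59
B → A → C → D: 7 + 29 + 23 = 59
B → C → D: 11 + 23 = 34
B → C → A → D: 11 + 29 + 13 = 53
The minimum is 20.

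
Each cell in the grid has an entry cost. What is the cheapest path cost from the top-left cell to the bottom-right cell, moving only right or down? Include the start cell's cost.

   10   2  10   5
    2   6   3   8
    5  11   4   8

One optimal route is r0c0 r0c1 r1c1 r1c2 r2c2 r2c3.
Its cost is 10 + 2 + 6 + 3 + 4 + 8 = 33.

33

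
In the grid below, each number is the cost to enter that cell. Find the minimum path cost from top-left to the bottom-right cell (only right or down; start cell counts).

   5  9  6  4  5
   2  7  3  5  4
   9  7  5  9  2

28

Cheapest: [0,0] [1,0] [1,1] [1,2] [1,3] [1,4] [2,4]
  5 + 2 + 7 + 3 + 5 + 4 + 2 = 28
For comparison, the top-then-right route costs 35.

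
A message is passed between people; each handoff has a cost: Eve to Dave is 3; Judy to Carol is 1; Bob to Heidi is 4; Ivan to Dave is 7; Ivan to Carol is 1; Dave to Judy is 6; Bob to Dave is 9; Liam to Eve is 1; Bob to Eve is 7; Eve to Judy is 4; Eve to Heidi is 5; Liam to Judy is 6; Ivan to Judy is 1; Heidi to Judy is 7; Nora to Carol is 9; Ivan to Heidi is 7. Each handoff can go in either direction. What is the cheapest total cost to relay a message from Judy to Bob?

11

Some routes from Judy to Bob:
Judy -> Eve -> Bob: 4 + 7 = 11
Judy -> Ivan -> Heidi -> Bob: 1 + 7 + 4 = 12
Judy -> Heidi -> Bob: 7 + 4 = 11
The minimum is 11.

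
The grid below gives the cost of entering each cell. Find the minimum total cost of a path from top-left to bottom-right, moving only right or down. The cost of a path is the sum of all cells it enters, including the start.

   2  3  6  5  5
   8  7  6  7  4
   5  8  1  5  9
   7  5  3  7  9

Best path: (0,0) → (0,1) → (0,2) → (1,2) → (2,2) → (3,2) → (3,3) → (3,4)
Cost: 2 + 3 + 6 + 6 + 1 + 3 + 7 + 9 = 37
For comparison, the top-then-right route costs 43.

37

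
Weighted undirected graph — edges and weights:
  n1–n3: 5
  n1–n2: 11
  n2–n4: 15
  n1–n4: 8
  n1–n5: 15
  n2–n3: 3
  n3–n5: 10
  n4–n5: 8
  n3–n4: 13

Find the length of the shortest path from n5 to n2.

A few of the n5→n2 routes:
n5 → n4 → n3 → n2: 8 + 13 + 3 = 24
n5 → n4 → n2: 8 + 15 = 23
n5 → n1 → n3 → n2: 15 + 5 + 3 = 23
n5 → n1 → n2: 15 + 11 = 26
n5 → n3 → n2: 10 + 3 = 13
n5 → n4 → n1 → n3 → n2: 8 + 8 + 5 + 3 = 24
Best route has total 13.

13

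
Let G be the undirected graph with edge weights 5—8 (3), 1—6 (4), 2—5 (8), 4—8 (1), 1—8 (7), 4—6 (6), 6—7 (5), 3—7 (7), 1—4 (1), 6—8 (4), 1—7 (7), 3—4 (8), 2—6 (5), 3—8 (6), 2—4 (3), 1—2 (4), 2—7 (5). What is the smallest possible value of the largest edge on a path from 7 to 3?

6

Comparing a few candidate routes:
7→2→1→4→8→3: max(5, 4, 1, 1, 6) = 6
7→2→1→6→8→3: max(5, 4, 4, 4, 6) = 6
7→2→1→6→4→8→3: max(5, 4, 4, 6, 1, 6) = 6
7→2→1→4→6→8→3: max(5, 4, 1, 6, 4, 6) = 6
7→2→4→8→3: max(5, 3, 1, 6) = 6
The minimum achievable maximum is 6.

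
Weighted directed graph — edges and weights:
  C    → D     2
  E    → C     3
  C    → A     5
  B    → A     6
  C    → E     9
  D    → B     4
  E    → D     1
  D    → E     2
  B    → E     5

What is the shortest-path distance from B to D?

Paths from B to D:
B → E → D: 5 + 1 = 6
B → E → C → D: 5 + 3 + 2 = 10
Best route has total 6.

6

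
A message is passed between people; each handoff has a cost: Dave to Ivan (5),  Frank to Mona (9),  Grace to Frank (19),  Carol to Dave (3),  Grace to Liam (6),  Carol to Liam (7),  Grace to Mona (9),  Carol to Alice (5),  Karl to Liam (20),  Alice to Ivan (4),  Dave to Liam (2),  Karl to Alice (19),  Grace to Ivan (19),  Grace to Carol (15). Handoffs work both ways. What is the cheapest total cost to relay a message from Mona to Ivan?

A few of the Mona→Ivan routes:
Mona-Grace-Liam-Dave-Carol-Alice-Ivan: 9 + 6 + 2 + 3 + 5 + 4 = 29
Mona-Grace-Ivan: 9 + 19 = 28
Mona-Grace-Liam-Dave-Ivan: 9 + 6 + 2 + 5 = 22
Best route has total 22.

22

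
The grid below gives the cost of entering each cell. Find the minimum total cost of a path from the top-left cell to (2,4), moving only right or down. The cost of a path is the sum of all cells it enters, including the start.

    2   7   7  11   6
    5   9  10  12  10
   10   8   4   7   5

40

Best path: [0,0]→[1,0]→[1,1]→[2,1]→[2,2]→[2,3]→[2,4]
Cost: 2 + 5 + 9 + 8 + 4 + 7 + 5 = 40
For comparison, the top-then-right route costs 48.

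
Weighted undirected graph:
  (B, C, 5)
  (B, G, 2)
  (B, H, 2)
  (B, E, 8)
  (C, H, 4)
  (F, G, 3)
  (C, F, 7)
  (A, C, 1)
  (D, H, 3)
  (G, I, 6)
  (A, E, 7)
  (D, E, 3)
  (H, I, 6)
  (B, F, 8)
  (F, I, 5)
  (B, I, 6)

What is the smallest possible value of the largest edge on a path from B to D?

Checking several routes:
B → G → I → H → D: max(2, 6, 6, 3) = 6
B → I → H → D: max(6, 6, 3) = 6
B → H → D: max(2, 3) = 3
B → C → H → D: max(5, 4, 3) = 5
Smallest bottleneck: 3.

3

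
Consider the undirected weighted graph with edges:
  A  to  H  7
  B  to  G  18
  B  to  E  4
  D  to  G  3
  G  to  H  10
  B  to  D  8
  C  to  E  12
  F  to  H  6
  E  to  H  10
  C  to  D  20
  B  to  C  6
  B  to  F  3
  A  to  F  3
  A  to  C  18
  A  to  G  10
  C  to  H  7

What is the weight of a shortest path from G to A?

10

Some routes from G to A:
G→H→A: 10 + 7 = 17
G→A: 10
G→D→B→F→A: 3 + 8 + 3 + 3 = 17
The minimum is 10.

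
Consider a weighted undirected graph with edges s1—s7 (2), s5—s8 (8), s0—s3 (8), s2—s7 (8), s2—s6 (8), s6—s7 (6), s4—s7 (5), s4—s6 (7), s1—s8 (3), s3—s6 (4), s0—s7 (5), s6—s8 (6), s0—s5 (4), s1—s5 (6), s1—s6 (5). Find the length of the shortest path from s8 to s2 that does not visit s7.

A few of the s8→s2 routes:
s8→s6→s2: 6 + 8 = 14
s8→s5→s1→s6→s2: 8 + 6 + 5 + 8 = 27
s8→s1→s6→s2: 3 + 5 + 8 = 16
s8→s5→s0→s3→s6→s2: 8 + 4 + 8 + 4 + 8 = 32
Best route has total 14.

14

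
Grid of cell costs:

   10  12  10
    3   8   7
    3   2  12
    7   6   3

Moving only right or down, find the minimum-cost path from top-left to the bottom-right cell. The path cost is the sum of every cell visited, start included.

Cheapest: (0,0) → (1,0) → (2,0) → (2,1) → (3,1) → (3,2)
  10 + 3 + 3 + 2 + 6 + 3 = 27
(Top row then right column would cost 54.)

27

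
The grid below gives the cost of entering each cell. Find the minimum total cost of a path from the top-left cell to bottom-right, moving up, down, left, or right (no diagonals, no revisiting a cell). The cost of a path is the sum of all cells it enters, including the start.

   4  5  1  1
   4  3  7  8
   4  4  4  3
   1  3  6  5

27

Take (0,0) -> (0,1) -> (0,2) -> (0,3) -> (1,3) -> (2,3) -> (3,3) for a total of 4 + 5 + 1 + 1 + 8 + 3 + 5 = 27.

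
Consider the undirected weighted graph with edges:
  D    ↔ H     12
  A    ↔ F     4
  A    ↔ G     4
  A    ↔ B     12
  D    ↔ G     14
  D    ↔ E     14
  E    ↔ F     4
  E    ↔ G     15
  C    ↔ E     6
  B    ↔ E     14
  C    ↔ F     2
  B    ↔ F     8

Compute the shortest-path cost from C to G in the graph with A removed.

21

Comparing a few candidate routes:
C-F-B-E-G: 2 + 8 + 14 + 15 = 39
C-E-D-G: 6 + 14 + 14 = 34
C-F-E-G: 2 + 4 + 15 = 21
C-F-E-D-G: 2 + 4 + 14 + 14 = 34
C-E-G: 6 + 15 = 21
The minimum is 21.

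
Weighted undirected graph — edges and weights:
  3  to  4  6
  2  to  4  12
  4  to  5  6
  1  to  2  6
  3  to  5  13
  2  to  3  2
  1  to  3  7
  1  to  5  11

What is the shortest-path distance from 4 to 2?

8

A few of the 4→2 routes:
4 → 2: 12
4 → 5 → 1 → 2: 6 + 11 + 6 = 23
4 → 5 → 3 → 2: 6 + 13 + 2 = 21
4 → 3 → 1 → 2: 6 + 7 + 6 = 19
4 → 3 → 2: 6 + 2 = 8
Best route has total 8.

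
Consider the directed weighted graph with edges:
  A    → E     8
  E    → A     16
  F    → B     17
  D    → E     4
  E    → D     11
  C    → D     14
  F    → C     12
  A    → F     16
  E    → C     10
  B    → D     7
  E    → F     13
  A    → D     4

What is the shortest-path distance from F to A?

Paths from F to A:
F → B → D → E → A: 17 + 7 + 4 + 16 = 44
F → C → D → E → A: 12 + 14 + 4 + 16 = 46
Best route has total 44.

44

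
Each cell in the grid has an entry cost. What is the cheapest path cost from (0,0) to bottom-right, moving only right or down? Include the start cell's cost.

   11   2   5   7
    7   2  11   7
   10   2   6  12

Best path: (0,0)→(0,1)→(1,1)→(2,1)→(2,2)→(2,3)
Cost: 11 + 2 + 2 + 2 + 6 + 12 = 35
For comparison, the top-then-right route costs 44.

35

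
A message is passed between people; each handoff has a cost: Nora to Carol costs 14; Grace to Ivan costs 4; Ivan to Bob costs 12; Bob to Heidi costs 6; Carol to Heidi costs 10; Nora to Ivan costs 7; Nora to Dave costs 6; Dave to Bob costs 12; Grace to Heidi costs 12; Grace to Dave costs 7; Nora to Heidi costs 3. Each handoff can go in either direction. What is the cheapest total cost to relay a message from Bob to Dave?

12

Comparing a few candidate routes:
Bob-Ivan-Grace-Dave: 12 + 4 + 7 = 23
Bob-Dave: 12
Bob-Heidi-Nora-Dave: 6 + 3 + 6 = 15
Shortest: 12.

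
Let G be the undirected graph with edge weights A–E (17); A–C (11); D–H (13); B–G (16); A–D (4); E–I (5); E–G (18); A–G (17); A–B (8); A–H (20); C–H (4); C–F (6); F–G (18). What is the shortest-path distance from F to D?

Some routes from F to D:
F -> C -> A -> D: 6 + 11 + 4 = 21
F -> C -> H -> D: 6 + 4 + 13 = 23
F -> C -> H -> A -> D: 6 + 4 + 20 + 4 = 34
Best route has total 21.

21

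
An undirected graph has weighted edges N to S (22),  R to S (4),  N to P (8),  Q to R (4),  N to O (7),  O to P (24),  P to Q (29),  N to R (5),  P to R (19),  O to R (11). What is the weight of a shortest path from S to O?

A few of the S→O routes:
S→N→O: 22 + 7 = 29
S→R→N→P→O: 4 + 5 + 8 + 24 = 41
S→R→P→N→O: 4 + 19 + 8 + 7 = 38
S→N→R→O: 22 + 5 + 11 = 38
S→R→O: 4 + 11 = 15
S→R→N→O: 4 + 5 + 7 = 16
Shortest: 15.

15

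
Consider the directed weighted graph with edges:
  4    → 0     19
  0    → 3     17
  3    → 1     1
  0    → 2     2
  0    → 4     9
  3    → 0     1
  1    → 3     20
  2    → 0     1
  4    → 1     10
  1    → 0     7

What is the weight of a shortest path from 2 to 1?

Paths from 2 to 1:
2 -> 0 -> 3 -> 1: 1 + 17 + 1 = 19
2 -> 0 -> 4 -> 1: 1 + 9 + 10 = 20
The minimum is 19.

19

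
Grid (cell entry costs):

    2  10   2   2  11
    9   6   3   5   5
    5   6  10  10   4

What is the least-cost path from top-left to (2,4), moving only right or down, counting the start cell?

30

One optimal route is (0,0) → (0,1) → (0,2) → (0,3) → (1,3) → (1,4) → (2,4).
Its cost is 2 + 10 + 2 + 2 + 5 + 5 + 4 = 30.
For comparison, the top-then-right route costs 36.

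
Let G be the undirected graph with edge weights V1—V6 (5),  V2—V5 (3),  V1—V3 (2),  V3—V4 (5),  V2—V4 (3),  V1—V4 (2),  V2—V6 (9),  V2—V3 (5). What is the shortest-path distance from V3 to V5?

Some routes from V3 to V5:
V3 → V1 → V4 → V2 → V5: 2 + 2 + 3 + 3 = 10
V3 → V2 → V5: 5 + 3 = 8
V3 → V4 → V2 → V5: 5 + 3 + 3 = 11
The minimum is 8.

8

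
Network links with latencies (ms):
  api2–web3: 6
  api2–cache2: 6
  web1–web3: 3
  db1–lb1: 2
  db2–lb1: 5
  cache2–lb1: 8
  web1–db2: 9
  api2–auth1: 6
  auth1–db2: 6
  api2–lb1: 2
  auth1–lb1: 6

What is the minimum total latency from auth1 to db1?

Checking several routes:
auth1 → lb1 → db1: 6 + 2 = 8
auth1 → api2 → lb1 → db1: 6 + 2 + 2 = 10
auth1 → db2 → lb1 → db1: 6 + 5 + 2 = 13
auth1 → api2 → cache2 → lb1 → db1: 6 + 6 + 8 + 2 = 22
Shortest: 8 ms.

8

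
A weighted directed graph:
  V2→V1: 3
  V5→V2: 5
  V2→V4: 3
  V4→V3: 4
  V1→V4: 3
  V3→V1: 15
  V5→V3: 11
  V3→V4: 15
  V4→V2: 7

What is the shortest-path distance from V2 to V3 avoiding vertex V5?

7

Routes from V2 to V3 avoiding V5:
V2 - V1 - V4 - V3: 3 + 3 + 4 = 10
V2 - V4 - V3: 3 + 4 = 7
The minimum is 7.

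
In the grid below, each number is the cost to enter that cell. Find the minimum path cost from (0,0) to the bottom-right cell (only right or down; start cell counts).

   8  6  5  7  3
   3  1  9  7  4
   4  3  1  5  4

Cheapest: [0,0] -> [1,0] -> [1,1] -> [2,1] -> [2,2] -> [2,3] -> [2,4]
  8 + 3 + 1 + 3 + 1 + 5 + 4 = 25

25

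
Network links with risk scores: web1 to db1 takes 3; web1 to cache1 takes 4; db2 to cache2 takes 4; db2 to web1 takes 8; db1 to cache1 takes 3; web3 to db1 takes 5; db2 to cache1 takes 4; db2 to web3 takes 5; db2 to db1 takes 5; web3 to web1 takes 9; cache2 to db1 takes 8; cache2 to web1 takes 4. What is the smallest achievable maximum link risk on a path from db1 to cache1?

3

Checking several routes:
db1→cache1: max(3) = 3
db1→db2→cache2→web1→cache1: max(5, 4, 4, 4) = 5
db1→web1→cache2→db2→cache1: max(3, 4, 4, 4) = 4
db1→web1→cache1: max(3, 4) = 4
The minimum achievable maximum is 3.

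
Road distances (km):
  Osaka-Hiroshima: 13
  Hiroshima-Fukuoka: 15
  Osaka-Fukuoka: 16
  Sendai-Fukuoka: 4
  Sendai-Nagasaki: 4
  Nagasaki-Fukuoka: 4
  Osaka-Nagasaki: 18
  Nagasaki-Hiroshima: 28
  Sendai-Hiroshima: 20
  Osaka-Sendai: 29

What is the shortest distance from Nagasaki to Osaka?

Checking several routes:
Nagasaki-Sendai-Fukuoka-Osaka: 4 + 4 + 16 = 24
Nagasaki-Fukuoka-Osaka: 4 + 16 = 20
Nagasaki-Osaka: 18
Best route has total 18 km.

18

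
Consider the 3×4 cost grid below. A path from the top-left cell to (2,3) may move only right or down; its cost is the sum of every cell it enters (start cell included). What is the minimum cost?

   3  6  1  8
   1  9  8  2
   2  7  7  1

21

Path (0,0) (0,1) (0,2) (0,3) (1,3) (2,3): 3 + 6 + 1 + 8 + 2 + 1 = 21.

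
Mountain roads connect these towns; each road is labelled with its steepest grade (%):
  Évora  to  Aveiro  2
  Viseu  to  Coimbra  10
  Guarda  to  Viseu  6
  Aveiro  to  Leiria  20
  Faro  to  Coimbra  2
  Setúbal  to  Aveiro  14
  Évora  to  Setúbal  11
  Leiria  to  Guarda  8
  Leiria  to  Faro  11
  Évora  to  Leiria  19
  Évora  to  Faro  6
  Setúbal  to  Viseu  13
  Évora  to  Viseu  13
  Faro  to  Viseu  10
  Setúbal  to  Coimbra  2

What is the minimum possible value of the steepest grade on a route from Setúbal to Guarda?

A few of the Setúbal→Guarda routes:
Setúbal → Coimbra → Viseu → Faro → Leiria → Guarda: max(2, 10, 10, 11, 8) = 11
Setúbal → Coimbra → Faro → Viseu → Guarda: max(2, 2, 10, 6) = 10
Setúbal → Coimbra → Viseu → Guarda: max(2, 10, 6) = 10
Setúbal → Coimbra → Faro → Leiria → Guarda: max(2, 2, 11, 8) = 11
The minimum achievable maximum is 10%.

10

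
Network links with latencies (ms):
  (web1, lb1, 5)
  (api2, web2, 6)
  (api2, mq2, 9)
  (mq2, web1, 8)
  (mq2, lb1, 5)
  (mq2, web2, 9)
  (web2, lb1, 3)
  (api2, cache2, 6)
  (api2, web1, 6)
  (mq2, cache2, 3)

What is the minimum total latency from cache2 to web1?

Checking several routes:
cache2 → mq2 → web1: 3 + 8 = 11
cache2 → mq2 → api2 → web1: 3 + 9 + 6 = 18
cache2 → mq2 → lb1 → web1: 3 + 5 + 5 = 13
cache2 → api2 → web2 → lb1 → web1: 6 + 6 + 3 + 5 = 20
cache2 → api2 → web1: 6 + 6 = 12
Best route has total 11 ms.

11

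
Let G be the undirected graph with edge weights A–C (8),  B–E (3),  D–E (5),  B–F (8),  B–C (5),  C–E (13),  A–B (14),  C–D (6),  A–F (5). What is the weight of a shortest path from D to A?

14

Checking several routes:
D - E - B - A: 5 + 3 + 14 = 22
D - C - B - F - A: 6 + 5 + 8 + 5 = 24
D - C - A: 6 + 8 = 14
D - E - B - F - A: 5 + 3 + 8 + 5 = 21
D - E - B - C - A: 5 + 3 + 5 + 8 = 21
The minimum is 14.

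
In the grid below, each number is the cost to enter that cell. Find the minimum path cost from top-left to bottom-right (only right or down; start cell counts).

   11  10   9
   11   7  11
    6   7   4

39

Best path: (0,0) (0,1) (1,1) (2,1) (2,2)
Cost: 11 + 10 + 7 + 7 + 4 = 39
(Top row then right column would cost 45.)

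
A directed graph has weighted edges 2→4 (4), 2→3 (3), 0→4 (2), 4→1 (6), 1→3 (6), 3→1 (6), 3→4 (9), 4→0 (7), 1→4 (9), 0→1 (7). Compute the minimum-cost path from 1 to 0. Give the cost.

16

Candidate routes:
1-4-0: 9 + 7 = 16
1-3-4-0: 6 + 9 + 7 = 22
The minimum is 16.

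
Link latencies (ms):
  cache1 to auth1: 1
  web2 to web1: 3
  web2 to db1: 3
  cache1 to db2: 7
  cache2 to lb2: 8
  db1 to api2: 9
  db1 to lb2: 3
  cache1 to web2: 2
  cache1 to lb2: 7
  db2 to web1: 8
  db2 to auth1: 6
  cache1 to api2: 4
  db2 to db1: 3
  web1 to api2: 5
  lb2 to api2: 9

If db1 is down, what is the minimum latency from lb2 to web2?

9

Checking several routes:
lb2 -> cache1 -> web2: 7 + 2 = 9
lb2 -> api2 -> cache1 -> web2: 9 + 4 + 2 = 15
lb2 -> api2 -> web1 -> web2: 9 + 5 + 3 = 17
lb2 -> cache1 -> auth1 -> db2 -> web1 -> web2: 7 + 1 + 6 + 8 + 3 = 25
lb2 -> cache1 -> db2 -> web1 -> web2: 7 + 7 + 8 + 3 = 25
lb2 -> cache1 -> api2 -> web1 -> web2: 7 + 4 + 5 + 3 = 19
Shortest: 9 ms.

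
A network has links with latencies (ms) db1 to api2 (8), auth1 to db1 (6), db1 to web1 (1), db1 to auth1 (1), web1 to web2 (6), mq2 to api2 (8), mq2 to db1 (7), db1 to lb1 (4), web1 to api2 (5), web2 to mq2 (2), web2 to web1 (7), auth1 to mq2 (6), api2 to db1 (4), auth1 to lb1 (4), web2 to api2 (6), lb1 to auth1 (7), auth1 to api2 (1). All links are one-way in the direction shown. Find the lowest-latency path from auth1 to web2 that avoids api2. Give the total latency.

13

Candidate routes:
auth1 -> db1 -> web1 -> web2: 6 + 1 + 6 = 13
auth1 -> mq2 -> db1 -> web1 -> web2: 6 + 7 + 1 + 6 = 20
Best route has total 13 ms.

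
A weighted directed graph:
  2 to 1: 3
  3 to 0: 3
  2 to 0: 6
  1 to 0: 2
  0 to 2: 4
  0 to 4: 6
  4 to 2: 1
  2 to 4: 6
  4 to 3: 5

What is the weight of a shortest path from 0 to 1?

7

Routes from 0 to 1:
0 -> 2 -> 1: 4 + 3 = 7
0 -> 4 -> 2 -> 1: 6 + 1 + 3 = 10
Best route has total 7.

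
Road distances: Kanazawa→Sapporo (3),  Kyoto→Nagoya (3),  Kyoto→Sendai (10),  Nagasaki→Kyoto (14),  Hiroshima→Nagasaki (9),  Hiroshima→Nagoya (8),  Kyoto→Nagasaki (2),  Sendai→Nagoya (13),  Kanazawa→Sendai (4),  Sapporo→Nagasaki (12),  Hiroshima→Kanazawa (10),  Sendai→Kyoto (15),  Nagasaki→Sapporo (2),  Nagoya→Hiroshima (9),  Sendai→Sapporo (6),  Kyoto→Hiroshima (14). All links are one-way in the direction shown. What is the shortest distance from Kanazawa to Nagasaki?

Candidate routes:
Kanazawa→Sendai→Kyoto→Nagasaki: 4 + 15 + 2 = 21
Kanazawa→Sapporo→Nagasaki: 3 + 12 = 15
Kanazawa→Sendai→Kyoto→Nagoya→Hiroshima→Nagasaki: 4 + 15 + 3 + 9 + 9 = 40
Kanazawa→Sendai→Kyoto→Hiroshima→Nagasaki: 4 + 15 + 14 + 9 = 42
Kanazawa→Sendai→Sapporo→Nagasaki: 4 + 6 + 12 = 22
Kanazawa→Sendai→Nagoya→Hiroshima→Nagasaki: 4 + 13 + 9 + 9 = 35
The minimum is 15.

15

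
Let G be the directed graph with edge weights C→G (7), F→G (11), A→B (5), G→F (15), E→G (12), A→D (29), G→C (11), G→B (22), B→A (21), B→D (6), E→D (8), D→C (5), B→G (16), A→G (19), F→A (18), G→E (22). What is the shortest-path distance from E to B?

34

A few of the E→B routes:
E -> G -> F -> A -> B: 12 + 15 + 18 + 5 = 50
E -> G -> B: 12 + 22 = 34
E -> D -> C -> G -> B: 8 + 5 + 7 + 22 = 42
The minimum is 34.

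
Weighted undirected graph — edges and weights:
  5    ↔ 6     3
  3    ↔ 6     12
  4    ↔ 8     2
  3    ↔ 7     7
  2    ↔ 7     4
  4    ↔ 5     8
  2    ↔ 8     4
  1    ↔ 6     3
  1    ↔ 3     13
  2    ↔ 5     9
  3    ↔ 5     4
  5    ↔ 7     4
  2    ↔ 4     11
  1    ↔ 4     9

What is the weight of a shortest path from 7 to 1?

Some routes from 7 to 1:
7→5→6→1: 4 + 3 + 3 = 10
7→2→8→4→1: 4 + 4 + 2 + 9 = 19
7→3→5→6→1: 7 + 4 + 3 + 3 = 17
7→2→5→6→1: 4 + 9 + 3 + 3 = 19
7→3→1: 7 + 13 = 20
Shortest: 10.

10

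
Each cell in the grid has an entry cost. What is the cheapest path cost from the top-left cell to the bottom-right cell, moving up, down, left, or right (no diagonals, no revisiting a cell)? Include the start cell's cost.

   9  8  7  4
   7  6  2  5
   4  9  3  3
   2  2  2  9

35

One optimal route is (0,0)→(1,0)→(2,0)→(3,0)→(3,1)→(3,2)→(3,3).
Its cost is 9 + 7 + 4 + 2 + 2 + 2 + 9 = 35.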